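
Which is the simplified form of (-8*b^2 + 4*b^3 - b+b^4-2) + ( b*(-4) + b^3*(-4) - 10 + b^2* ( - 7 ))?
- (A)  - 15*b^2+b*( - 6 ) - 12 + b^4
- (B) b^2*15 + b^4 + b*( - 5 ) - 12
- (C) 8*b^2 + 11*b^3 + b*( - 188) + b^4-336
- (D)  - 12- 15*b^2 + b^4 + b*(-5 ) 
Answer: D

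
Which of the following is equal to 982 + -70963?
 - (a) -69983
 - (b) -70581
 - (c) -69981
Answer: c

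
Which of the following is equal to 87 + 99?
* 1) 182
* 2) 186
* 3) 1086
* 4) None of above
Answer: 2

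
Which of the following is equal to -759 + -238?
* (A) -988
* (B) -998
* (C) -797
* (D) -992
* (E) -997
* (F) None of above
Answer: E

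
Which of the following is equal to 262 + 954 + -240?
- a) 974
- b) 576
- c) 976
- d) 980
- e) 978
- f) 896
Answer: c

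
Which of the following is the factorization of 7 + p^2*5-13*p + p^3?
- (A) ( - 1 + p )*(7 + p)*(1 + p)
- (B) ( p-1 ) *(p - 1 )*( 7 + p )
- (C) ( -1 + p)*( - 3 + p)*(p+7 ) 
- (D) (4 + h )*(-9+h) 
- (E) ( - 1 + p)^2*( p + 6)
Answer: B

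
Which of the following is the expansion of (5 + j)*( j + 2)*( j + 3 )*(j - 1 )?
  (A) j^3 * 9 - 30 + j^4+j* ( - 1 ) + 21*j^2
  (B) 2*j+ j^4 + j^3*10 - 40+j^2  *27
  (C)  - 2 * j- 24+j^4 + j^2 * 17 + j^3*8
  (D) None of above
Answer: A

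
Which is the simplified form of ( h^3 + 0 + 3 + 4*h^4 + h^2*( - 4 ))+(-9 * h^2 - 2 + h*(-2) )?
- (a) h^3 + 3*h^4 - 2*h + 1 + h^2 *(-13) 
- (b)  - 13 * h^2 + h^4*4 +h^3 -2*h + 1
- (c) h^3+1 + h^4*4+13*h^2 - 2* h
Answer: b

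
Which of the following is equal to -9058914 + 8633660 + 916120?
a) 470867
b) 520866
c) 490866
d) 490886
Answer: c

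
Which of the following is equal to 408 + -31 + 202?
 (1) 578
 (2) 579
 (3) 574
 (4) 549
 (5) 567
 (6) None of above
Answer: 2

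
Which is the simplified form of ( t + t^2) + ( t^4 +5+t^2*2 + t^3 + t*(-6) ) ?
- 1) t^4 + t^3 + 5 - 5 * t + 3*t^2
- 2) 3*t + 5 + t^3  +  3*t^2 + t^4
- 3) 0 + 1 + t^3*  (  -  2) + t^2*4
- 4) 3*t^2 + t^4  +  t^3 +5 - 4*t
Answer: 1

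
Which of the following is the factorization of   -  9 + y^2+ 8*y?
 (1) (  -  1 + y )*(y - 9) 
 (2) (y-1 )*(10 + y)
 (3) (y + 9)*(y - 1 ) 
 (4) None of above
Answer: 3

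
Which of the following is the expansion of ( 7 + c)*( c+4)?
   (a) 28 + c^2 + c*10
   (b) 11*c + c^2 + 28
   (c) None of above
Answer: b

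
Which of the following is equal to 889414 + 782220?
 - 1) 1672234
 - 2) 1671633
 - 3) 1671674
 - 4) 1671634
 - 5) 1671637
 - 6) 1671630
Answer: 4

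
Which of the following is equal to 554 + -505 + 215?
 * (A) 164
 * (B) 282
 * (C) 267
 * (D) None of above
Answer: D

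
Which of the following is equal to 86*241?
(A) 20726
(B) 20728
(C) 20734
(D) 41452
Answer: A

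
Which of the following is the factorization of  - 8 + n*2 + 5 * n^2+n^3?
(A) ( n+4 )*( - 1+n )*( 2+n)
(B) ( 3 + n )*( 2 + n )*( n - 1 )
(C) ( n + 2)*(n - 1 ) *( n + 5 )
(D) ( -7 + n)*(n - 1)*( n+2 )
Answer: A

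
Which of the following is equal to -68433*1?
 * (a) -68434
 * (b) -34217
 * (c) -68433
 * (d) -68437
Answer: c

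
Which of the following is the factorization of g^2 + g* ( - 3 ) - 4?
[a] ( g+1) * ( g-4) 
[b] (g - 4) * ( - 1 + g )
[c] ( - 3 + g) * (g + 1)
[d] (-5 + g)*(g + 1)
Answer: a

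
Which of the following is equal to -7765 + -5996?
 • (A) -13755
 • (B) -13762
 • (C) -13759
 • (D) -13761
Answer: D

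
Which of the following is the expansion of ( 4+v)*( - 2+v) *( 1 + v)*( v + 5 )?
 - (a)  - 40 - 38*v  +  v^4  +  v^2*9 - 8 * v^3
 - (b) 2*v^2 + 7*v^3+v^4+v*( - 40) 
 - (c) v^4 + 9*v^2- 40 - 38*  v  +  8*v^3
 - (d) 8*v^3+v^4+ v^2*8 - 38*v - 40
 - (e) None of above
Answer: c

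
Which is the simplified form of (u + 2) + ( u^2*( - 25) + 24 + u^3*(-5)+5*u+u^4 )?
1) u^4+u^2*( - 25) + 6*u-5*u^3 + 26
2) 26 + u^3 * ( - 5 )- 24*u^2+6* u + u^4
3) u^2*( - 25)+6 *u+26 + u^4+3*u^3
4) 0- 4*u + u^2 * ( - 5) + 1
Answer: 1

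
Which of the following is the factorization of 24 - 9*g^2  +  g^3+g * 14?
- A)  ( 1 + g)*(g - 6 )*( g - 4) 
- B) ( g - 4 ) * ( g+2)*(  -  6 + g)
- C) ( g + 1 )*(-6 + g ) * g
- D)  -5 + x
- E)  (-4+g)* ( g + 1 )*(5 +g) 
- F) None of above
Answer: A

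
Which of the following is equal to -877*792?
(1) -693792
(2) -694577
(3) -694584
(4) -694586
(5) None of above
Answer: 3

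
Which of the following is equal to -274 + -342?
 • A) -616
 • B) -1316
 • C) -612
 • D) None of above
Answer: A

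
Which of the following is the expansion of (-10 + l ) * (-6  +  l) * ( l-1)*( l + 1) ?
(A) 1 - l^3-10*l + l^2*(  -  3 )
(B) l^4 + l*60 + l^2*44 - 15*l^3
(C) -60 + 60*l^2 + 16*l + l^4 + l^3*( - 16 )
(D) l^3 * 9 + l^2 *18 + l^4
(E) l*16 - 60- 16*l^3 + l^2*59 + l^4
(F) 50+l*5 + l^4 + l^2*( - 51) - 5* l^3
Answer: E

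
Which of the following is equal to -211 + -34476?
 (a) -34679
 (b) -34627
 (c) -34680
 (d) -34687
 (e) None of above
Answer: d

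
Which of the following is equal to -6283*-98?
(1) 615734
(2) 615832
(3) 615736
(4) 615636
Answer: 1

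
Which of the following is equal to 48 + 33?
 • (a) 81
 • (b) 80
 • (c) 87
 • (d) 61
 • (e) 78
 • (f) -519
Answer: a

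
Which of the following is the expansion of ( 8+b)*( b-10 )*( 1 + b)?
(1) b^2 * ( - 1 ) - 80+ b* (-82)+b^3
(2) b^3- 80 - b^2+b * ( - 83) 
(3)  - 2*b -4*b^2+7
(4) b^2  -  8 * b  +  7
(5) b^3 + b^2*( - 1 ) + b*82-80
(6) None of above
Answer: 1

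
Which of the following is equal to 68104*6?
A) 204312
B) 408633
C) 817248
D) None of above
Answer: D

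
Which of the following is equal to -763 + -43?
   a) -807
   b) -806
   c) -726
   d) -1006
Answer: b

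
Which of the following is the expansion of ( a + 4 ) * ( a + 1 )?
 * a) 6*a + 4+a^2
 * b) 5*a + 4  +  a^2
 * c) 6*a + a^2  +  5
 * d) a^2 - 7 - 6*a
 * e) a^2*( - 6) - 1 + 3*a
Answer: b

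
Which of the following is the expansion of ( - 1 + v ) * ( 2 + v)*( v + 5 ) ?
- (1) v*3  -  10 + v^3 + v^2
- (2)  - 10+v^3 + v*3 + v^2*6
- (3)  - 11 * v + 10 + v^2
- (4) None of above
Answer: 2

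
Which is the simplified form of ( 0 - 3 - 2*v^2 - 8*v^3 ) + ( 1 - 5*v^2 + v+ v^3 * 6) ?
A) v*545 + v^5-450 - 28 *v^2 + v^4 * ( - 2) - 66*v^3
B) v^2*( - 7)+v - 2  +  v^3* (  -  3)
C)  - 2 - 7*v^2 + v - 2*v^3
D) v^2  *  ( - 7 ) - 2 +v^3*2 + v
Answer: C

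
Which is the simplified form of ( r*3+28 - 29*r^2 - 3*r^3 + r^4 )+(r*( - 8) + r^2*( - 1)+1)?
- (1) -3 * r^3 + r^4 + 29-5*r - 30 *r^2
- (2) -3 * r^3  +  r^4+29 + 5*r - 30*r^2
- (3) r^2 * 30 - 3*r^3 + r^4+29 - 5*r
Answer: 1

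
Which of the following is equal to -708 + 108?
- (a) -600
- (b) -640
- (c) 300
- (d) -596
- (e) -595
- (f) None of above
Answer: a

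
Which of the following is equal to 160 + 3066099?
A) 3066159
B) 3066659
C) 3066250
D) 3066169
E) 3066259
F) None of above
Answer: E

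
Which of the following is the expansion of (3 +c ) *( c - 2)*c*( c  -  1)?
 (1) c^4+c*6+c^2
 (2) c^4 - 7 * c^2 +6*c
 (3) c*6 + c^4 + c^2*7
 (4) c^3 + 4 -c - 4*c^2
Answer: 2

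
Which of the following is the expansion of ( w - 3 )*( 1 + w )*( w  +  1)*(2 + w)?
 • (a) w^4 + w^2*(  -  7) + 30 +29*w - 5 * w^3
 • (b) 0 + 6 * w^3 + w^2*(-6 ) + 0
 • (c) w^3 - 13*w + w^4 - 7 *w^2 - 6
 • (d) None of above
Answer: c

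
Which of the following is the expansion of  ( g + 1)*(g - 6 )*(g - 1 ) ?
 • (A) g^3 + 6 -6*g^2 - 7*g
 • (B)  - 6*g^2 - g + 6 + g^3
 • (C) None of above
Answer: B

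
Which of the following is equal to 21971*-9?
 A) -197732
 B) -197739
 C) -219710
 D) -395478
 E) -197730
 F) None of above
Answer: B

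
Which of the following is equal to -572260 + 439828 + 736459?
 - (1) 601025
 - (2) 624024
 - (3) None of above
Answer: 3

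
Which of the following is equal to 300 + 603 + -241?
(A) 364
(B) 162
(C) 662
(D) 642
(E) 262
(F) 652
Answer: C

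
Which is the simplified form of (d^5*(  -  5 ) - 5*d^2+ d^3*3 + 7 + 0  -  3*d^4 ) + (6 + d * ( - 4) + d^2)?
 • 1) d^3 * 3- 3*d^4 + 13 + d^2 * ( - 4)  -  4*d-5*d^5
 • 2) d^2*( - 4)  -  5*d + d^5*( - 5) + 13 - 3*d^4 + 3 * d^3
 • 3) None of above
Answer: 1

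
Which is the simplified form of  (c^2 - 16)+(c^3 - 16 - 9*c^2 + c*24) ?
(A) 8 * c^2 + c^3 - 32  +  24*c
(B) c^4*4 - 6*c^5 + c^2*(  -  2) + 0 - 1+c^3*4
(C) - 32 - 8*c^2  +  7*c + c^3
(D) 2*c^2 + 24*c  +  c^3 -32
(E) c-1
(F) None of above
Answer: F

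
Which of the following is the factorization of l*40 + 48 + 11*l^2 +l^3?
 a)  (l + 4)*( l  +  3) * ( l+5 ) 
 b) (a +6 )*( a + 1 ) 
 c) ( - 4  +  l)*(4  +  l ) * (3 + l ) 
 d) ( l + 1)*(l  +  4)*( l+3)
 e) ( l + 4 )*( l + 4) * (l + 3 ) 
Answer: e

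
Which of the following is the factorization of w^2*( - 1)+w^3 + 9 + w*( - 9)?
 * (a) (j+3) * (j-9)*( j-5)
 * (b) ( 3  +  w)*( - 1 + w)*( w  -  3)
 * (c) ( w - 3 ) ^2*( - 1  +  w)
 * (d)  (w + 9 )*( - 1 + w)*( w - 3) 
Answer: b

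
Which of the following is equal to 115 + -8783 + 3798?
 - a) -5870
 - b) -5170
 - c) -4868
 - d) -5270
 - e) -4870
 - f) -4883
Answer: e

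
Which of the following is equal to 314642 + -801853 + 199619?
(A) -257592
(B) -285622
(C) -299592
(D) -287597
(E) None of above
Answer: E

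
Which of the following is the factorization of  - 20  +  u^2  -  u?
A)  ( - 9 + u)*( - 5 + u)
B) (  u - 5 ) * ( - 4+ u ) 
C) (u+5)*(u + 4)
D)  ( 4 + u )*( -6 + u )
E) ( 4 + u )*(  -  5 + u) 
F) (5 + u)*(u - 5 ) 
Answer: E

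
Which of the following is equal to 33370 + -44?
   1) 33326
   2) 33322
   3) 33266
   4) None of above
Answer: 1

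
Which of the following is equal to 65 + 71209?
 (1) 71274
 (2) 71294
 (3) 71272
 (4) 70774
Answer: 1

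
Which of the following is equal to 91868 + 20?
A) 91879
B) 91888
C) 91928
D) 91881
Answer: B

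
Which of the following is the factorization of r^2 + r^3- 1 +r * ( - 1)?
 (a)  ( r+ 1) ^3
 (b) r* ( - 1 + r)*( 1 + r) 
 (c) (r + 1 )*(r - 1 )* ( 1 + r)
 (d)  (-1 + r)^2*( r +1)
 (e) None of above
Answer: c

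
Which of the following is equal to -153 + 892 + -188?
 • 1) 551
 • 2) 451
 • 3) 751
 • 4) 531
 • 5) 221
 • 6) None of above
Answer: 1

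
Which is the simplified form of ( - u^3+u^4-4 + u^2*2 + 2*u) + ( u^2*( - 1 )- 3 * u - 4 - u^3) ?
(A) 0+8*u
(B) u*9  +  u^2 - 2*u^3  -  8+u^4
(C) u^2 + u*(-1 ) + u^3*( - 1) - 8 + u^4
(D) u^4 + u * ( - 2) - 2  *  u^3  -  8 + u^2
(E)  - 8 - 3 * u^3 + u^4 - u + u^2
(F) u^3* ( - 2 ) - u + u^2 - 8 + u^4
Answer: F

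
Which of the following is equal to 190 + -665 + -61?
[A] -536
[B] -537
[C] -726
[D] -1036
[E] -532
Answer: A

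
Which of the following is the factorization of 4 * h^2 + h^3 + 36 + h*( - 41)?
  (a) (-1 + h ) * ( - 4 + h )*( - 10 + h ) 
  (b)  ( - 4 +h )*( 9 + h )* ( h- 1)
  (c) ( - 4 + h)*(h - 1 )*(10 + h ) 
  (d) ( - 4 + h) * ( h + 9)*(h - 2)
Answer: b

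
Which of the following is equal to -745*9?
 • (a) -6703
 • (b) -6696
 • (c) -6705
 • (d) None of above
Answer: c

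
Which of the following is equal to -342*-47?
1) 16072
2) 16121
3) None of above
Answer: 3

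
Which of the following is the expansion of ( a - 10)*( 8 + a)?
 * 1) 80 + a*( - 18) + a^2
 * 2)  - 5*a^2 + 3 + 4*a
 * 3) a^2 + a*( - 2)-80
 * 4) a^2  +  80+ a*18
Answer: 3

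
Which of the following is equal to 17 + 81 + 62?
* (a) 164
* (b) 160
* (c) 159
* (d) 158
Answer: b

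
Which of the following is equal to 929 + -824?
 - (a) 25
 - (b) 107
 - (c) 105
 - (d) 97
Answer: c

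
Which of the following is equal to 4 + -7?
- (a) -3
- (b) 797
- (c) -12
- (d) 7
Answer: a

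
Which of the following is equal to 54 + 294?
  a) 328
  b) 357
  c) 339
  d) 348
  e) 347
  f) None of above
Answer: d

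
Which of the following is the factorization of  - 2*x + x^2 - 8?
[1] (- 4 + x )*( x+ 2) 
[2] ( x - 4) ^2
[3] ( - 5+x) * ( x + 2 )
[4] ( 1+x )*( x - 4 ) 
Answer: 1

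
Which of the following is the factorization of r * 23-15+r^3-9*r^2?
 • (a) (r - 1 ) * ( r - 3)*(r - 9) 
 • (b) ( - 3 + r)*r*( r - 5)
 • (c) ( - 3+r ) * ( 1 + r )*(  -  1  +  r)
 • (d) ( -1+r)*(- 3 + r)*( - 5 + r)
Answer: d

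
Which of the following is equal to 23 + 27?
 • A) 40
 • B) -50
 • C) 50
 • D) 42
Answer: C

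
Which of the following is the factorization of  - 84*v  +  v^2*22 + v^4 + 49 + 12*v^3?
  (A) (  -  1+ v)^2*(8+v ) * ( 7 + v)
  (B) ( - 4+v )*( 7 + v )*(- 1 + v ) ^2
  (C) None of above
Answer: C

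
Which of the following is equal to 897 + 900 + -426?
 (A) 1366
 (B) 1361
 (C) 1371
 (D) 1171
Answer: C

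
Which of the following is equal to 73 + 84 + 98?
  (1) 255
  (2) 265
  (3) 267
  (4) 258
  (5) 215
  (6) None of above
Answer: 1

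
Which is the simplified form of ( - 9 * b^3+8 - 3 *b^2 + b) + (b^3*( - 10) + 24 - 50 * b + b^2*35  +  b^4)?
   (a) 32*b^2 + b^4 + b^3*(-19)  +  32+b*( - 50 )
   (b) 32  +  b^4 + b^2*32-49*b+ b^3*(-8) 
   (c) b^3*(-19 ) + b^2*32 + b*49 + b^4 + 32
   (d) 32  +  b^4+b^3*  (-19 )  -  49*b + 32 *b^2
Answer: d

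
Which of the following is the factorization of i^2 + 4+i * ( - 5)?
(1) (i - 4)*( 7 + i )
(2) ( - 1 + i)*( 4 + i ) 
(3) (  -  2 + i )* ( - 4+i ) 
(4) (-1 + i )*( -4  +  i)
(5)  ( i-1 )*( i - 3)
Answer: 4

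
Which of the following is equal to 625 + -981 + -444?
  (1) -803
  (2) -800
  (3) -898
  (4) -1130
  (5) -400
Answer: 2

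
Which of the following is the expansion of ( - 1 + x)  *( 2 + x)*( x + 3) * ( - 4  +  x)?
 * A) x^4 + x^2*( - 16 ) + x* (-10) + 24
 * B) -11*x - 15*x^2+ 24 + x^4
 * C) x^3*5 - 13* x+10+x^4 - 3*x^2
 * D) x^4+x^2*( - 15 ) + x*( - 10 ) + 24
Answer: D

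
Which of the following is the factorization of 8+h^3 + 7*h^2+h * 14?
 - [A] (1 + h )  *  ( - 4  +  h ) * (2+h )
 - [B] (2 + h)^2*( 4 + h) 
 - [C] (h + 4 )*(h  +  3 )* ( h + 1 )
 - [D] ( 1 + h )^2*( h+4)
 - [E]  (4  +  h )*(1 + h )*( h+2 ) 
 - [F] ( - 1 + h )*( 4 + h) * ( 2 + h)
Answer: E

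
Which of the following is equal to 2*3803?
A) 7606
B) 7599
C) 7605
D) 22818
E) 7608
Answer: A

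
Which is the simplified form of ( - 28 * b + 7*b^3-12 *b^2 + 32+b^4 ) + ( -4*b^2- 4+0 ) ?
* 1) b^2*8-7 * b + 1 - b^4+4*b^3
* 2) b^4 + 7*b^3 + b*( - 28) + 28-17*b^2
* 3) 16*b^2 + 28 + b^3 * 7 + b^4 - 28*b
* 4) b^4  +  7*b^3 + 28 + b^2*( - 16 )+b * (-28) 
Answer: 4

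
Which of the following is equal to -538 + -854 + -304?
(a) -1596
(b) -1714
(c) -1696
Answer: c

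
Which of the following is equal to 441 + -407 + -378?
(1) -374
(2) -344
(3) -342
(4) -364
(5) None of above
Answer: 2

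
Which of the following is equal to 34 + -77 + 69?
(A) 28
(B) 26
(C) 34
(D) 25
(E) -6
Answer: B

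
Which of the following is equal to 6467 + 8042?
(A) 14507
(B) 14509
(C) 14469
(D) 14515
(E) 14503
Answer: B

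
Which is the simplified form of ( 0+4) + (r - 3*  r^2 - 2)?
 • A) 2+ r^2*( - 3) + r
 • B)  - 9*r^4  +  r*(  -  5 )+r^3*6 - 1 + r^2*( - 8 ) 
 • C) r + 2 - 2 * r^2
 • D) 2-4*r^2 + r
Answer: A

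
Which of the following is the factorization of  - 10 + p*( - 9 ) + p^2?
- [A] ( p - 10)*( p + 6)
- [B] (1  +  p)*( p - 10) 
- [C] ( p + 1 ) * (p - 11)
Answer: B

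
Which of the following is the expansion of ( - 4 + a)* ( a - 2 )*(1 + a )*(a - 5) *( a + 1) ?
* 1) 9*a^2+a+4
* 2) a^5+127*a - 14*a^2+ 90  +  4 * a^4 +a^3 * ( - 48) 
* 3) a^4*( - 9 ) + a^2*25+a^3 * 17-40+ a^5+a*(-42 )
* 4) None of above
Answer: 3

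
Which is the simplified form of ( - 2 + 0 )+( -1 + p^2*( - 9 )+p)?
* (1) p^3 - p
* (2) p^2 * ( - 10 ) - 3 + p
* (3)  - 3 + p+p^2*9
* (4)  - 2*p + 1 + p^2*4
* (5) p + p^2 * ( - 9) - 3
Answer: 5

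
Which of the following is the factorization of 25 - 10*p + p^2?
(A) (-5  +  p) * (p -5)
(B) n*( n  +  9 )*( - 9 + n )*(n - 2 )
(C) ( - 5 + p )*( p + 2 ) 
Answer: A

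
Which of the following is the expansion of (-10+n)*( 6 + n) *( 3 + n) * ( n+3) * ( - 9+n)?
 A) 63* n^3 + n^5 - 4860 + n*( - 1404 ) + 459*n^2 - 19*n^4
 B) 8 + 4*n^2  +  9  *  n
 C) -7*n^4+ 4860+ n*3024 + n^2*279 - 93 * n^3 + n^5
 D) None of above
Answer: C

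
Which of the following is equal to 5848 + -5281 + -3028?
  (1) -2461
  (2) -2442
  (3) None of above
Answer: 1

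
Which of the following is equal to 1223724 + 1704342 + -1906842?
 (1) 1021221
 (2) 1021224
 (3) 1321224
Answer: 2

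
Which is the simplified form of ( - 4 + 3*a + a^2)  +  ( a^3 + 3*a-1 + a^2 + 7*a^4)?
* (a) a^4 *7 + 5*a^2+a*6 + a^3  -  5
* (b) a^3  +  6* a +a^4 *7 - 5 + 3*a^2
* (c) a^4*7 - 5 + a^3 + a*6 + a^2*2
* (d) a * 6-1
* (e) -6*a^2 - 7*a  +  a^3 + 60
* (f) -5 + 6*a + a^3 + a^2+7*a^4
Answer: c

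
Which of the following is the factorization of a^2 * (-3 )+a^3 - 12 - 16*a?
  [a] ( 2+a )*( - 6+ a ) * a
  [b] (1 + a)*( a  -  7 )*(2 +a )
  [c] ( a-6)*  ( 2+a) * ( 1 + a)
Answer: c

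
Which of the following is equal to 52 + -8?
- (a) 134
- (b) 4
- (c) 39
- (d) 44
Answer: d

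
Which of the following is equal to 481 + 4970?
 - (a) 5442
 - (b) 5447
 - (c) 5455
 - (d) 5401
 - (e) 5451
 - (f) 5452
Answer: e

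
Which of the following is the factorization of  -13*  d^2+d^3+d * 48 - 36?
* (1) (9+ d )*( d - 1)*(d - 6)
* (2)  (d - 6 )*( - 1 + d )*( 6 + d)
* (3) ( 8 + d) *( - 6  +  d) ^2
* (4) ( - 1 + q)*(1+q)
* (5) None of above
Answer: 5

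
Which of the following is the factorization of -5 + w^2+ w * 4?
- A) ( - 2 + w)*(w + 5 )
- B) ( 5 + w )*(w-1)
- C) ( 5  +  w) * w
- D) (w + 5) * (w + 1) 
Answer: B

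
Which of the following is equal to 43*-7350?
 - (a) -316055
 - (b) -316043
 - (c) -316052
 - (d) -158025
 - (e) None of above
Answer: e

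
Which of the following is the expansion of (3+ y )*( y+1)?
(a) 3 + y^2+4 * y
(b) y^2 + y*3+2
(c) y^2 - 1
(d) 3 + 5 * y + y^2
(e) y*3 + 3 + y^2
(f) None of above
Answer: a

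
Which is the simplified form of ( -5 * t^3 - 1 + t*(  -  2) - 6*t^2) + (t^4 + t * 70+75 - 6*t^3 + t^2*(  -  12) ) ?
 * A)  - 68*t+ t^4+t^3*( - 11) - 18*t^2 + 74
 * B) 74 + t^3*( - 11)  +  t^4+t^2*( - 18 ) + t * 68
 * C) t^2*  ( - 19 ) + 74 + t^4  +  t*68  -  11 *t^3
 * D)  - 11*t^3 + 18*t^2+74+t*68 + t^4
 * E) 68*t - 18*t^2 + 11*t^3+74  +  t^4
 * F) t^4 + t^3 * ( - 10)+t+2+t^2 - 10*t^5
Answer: B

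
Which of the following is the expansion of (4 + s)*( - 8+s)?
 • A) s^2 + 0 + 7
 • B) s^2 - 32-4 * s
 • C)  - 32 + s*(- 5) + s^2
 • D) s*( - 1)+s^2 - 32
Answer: B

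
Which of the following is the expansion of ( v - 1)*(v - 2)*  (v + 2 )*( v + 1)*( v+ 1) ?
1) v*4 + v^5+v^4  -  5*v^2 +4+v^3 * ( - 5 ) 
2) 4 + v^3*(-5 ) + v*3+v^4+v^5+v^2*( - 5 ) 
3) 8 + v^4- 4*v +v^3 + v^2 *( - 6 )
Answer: 1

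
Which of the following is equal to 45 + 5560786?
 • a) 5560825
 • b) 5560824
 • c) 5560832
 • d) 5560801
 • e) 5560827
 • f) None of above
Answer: f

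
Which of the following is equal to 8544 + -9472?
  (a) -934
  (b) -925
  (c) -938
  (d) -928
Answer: d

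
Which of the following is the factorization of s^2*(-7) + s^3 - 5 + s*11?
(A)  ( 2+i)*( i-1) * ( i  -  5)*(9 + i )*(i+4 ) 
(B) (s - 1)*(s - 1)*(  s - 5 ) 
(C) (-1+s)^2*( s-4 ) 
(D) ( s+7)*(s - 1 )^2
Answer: B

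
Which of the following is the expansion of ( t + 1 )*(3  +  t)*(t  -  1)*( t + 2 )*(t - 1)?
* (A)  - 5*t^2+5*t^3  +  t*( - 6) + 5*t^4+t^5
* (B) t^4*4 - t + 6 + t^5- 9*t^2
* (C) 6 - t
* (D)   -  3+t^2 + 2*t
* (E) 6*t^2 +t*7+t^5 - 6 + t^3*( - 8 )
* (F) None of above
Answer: F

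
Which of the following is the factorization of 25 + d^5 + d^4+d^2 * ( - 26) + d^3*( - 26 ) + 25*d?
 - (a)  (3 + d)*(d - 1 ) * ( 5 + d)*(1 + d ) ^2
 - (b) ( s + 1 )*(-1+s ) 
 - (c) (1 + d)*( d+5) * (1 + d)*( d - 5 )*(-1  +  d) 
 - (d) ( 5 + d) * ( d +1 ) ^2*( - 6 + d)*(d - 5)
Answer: c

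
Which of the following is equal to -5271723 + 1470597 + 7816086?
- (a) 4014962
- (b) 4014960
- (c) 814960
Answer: b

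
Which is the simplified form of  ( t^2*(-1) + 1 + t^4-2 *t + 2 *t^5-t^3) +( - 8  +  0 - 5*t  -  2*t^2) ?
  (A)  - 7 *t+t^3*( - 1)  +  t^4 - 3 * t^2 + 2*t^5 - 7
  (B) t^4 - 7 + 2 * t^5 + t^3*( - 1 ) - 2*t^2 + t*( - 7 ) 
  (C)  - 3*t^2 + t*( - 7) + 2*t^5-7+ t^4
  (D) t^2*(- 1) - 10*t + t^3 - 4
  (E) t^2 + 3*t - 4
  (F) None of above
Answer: A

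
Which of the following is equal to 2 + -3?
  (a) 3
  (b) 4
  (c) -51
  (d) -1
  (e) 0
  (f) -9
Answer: d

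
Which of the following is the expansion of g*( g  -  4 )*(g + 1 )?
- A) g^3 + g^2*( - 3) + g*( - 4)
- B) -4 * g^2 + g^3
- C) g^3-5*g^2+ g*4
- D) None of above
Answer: A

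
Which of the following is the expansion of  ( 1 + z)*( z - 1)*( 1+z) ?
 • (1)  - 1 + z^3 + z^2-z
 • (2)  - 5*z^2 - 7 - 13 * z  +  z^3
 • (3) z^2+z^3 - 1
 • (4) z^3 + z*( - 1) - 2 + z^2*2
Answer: 1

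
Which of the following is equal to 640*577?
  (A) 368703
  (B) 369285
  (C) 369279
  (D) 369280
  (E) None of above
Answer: D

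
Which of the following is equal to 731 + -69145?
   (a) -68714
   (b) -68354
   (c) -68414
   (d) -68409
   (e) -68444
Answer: c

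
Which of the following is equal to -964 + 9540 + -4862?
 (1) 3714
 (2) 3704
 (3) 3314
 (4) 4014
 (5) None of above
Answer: 1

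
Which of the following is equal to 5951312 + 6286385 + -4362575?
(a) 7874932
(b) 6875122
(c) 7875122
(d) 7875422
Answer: c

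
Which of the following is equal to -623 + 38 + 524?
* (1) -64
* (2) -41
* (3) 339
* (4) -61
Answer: 4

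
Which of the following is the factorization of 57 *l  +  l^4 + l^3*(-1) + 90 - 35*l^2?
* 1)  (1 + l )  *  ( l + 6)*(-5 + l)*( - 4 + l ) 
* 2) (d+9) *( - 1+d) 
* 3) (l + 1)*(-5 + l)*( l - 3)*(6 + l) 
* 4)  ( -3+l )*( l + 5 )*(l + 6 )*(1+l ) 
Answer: 3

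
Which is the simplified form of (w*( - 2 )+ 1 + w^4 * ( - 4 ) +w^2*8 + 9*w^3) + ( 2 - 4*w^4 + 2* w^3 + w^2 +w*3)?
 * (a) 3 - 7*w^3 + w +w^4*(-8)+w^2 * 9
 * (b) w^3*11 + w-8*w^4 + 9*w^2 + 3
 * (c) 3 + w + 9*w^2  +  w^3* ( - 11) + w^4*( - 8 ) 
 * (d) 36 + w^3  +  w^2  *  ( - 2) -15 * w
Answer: b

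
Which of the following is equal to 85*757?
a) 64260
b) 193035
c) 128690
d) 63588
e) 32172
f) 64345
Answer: f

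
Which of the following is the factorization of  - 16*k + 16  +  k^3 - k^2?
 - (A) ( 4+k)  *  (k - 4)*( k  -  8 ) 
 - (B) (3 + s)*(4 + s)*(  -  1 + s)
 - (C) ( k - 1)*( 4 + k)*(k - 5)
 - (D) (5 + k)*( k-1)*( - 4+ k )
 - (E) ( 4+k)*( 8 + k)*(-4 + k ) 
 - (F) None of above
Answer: F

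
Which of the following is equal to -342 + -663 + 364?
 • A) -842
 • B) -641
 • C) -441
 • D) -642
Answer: B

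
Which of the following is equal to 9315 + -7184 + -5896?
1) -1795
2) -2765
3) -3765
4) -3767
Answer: 3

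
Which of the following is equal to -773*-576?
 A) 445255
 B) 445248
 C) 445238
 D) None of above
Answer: B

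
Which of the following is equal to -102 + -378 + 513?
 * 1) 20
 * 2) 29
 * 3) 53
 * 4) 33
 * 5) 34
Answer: 4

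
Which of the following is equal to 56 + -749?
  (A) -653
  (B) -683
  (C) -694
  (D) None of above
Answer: D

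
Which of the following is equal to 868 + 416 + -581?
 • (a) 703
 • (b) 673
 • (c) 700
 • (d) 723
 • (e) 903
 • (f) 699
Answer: a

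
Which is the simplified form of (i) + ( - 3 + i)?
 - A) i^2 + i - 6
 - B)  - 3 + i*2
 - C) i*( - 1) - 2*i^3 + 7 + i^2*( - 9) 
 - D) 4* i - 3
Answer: B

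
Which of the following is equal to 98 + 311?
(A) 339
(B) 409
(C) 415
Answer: B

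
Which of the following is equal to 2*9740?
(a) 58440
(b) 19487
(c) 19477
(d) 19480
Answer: d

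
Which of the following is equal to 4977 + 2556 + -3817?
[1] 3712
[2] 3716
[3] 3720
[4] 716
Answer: 2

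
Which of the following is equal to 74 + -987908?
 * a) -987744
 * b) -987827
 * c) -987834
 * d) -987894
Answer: c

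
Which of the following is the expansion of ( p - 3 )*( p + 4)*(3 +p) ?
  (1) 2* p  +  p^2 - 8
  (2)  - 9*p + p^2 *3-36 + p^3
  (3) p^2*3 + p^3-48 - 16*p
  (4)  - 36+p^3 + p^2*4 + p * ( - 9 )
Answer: 4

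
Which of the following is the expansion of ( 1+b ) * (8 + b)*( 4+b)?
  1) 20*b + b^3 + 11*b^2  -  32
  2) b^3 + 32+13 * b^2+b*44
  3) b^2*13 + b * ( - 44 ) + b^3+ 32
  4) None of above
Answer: 2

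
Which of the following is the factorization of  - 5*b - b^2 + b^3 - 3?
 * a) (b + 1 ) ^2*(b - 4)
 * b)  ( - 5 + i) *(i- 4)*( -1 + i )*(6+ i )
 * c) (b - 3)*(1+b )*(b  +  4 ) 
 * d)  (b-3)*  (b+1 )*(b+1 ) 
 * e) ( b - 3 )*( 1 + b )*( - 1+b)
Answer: d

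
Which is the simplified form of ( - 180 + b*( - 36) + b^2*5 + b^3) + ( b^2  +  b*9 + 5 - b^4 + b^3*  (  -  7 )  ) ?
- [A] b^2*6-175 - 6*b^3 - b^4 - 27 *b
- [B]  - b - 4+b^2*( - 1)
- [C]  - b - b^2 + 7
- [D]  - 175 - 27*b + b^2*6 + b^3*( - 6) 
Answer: A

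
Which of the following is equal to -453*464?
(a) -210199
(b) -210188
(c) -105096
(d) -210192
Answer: d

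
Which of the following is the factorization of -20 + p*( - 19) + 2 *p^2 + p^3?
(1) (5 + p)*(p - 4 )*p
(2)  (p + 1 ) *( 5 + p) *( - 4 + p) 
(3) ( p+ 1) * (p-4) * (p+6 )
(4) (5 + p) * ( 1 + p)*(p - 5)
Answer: 2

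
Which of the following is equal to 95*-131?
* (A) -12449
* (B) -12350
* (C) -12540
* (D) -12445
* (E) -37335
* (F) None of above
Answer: D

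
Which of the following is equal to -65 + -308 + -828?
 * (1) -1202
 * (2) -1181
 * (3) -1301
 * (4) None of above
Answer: 4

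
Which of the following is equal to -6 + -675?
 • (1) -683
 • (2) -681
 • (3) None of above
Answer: 2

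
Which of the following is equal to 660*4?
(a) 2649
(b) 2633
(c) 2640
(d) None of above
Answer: c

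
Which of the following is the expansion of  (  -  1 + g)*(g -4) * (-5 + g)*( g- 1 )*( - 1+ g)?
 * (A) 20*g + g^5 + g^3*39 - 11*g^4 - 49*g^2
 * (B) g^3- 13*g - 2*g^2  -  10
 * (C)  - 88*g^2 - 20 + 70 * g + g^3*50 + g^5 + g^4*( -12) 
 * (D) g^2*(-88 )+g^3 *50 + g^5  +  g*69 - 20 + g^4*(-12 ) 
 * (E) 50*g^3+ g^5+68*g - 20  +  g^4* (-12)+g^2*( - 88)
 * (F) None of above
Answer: D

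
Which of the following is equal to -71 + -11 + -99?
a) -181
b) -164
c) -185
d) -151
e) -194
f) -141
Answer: a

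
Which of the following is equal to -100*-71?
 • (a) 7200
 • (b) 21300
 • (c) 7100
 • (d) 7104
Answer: c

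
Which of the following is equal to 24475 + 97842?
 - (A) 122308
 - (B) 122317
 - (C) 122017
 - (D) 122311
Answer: B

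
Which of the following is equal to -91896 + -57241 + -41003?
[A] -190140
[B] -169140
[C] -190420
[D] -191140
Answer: A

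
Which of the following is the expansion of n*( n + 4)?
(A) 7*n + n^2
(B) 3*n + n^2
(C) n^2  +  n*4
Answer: C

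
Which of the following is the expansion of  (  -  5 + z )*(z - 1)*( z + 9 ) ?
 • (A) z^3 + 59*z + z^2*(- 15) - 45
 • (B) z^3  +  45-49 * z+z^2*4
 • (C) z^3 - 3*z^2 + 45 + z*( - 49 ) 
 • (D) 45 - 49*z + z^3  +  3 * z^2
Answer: D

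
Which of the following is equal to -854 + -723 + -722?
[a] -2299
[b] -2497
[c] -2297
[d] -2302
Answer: a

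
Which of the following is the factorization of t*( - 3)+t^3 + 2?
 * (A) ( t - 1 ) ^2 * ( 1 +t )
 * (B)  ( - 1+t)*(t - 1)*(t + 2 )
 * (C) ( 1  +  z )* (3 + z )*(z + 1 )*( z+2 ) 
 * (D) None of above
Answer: B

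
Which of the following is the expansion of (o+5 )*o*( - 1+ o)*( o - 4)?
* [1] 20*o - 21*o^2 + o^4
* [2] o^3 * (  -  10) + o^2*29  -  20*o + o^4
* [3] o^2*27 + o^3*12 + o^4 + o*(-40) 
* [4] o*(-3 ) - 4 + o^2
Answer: 1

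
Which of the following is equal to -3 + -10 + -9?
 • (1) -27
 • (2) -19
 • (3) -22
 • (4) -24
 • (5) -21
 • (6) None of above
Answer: 3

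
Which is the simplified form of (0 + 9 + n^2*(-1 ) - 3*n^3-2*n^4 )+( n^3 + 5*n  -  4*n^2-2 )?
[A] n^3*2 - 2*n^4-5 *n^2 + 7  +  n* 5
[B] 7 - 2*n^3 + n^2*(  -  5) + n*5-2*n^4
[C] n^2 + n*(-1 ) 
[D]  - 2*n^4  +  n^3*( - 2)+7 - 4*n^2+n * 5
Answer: B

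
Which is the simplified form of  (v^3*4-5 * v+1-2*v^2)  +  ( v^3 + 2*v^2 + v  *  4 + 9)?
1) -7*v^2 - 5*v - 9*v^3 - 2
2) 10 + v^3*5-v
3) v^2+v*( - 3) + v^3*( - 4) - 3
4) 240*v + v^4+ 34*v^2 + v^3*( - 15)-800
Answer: 2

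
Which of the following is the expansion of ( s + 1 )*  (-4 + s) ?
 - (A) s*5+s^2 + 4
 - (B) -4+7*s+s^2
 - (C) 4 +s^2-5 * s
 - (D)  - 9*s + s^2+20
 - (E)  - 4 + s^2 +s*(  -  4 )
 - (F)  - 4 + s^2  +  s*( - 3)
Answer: F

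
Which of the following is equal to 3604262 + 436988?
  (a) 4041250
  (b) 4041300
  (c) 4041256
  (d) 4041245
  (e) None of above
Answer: a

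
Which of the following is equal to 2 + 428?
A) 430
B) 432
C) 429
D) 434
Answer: A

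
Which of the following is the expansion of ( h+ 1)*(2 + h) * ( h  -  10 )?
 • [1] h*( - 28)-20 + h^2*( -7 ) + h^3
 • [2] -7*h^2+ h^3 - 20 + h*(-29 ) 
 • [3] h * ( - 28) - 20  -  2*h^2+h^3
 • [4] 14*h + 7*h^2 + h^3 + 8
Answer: 1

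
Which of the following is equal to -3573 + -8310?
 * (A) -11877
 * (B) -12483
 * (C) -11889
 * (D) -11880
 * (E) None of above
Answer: E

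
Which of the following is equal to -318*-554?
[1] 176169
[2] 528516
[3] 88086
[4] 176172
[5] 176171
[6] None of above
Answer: 4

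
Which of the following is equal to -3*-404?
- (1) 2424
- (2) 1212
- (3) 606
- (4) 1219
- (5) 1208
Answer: 2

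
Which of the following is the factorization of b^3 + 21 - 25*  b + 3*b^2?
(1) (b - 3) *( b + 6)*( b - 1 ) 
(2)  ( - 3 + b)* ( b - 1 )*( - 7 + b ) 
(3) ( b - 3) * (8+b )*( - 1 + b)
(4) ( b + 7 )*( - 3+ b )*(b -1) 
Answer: 4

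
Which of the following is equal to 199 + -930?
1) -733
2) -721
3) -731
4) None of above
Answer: 3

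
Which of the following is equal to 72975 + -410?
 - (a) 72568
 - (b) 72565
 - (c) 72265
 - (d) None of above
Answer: b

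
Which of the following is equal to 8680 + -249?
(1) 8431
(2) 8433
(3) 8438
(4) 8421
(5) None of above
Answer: 1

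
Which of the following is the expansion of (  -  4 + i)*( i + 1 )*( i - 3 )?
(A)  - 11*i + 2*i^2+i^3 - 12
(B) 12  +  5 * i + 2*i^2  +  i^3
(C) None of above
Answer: C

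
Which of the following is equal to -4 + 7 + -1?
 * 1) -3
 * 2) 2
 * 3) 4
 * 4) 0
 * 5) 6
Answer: 2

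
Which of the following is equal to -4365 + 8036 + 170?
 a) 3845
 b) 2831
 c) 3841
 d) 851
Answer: c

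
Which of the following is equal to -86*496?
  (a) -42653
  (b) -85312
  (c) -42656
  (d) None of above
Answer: c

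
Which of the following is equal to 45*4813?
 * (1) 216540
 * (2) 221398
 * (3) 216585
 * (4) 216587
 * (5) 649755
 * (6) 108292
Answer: 3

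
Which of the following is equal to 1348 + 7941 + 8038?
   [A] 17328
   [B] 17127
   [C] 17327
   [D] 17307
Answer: C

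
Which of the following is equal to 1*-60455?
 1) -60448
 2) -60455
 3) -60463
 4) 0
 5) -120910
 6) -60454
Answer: 2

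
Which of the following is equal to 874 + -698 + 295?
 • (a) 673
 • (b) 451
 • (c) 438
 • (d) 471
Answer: d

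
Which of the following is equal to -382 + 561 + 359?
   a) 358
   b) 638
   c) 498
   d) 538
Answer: d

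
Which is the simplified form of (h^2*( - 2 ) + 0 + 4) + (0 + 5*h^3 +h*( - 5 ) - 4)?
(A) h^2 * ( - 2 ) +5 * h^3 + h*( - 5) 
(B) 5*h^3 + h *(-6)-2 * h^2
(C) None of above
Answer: A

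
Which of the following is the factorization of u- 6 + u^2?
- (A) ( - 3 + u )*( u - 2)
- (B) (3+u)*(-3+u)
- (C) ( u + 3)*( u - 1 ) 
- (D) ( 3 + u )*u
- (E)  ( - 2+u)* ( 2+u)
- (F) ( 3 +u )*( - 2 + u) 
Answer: F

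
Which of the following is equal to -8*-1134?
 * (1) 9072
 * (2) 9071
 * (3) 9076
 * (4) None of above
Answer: 1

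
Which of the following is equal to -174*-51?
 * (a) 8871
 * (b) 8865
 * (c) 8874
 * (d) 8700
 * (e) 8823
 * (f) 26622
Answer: c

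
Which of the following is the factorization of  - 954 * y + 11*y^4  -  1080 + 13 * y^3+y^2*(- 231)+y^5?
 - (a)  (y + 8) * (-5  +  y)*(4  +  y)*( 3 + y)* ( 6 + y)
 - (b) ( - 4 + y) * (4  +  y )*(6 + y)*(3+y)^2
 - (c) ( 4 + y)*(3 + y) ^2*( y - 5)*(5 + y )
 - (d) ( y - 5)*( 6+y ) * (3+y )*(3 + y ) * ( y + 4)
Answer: d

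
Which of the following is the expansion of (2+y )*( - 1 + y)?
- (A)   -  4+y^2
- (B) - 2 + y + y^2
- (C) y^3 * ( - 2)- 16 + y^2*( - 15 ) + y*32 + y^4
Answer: B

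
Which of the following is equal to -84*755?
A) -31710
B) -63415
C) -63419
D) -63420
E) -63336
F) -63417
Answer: D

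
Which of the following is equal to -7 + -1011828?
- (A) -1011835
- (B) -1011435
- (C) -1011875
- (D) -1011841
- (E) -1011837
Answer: A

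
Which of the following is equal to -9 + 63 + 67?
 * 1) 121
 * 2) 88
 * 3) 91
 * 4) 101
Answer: 1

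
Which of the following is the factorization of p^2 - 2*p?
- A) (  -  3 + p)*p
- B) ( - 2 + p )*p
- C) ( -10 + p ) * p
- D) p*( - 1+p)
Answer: B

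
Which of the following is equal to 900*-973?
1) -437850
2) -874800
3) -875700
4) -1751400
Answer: 3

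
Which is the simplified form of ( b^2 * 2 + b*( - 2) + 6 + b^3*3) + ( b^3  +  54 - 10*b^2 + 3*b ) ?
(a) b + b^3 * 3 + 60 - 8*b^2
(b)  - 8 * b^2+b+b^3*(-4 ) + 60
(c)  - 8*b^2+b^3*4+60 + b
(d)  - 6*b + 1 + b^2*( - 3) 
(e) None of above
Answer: c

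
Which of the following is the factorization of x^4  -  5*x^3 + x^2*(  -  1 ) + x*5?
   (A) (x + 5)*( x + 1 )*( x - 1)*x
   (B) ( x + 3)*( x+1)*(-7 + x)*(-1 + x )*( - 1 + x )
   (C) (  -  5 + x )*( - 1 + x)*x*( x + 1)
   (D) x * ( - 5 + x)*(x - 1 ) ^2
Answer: C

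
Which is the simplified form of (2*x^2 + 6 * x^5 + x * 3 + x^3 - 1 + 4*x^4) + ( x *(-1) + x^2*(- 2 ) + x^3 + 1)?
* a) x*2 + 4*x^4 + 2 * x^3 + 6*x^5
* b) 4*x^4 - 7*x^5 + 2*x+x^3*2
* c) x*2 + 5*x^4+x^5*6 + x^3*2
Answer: a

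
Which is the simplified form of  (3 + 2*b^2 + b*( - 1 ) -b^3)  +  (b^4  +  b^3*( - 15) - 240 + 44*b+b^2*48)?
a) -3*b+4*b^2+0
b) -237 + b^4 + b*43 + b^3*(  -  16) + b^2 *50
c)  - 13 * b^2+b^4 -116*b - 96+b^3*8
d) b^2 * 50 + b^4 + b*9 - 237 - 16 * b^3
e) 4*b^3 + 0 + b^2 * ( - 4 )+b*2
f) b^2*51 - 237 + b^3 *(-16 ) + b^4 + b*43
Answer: b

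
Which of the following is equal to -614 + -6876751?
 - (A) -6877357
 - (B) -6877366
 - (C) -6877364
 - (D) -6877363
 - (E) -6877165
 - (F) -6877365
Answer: F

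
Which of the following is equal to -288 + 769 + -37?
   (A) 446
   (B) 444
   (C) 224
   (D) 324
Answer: B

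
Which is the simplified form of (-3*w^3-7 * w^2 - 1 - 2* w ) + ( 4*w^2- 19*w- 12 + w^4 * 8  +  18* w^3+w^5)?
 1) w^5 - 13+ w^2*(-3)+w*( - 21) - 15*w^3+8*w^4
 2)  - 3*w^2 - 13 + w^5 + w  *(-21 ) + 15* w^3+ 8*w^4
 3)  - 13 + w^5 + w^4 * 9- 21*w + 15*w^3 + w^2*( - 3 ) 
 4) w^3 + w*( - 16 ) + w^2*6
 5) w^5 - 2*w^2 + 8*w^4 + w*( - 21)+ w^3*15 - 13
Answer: 2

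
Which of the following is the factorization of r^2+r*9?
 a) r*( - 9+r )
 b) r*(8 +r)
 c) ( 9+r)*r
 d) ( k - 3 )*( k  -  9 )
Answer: c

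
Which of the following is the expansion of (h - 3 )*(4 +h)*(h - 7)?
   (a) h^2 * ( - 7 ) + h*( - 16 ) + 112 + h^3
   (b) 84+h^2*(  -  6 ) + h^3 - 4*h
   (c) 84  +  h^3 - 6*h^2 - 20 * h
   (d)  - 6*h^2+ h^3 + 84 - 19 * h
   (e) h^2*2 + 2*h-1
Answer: d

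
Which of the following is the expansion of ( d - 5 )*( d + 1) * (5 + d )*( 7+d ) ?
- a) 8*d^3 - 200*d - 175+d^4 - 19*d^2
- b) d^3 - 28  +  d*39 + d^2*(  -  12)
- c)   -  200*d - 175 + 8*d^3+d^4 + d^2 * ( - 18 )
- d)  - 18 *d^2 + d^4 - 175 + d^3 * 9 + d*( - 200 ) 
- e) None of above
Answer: c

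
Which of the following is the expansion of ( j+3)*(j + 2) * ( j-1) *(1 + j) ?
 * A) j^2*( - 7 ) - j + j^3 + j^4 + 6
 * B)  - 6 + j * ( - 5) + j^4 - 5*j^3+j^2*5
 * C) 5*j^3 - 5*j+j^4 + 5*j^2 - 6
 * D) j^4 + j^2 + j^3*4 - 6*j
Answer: C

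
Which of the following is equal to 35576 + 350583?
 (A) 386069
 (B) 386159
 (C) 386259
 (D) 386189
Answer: B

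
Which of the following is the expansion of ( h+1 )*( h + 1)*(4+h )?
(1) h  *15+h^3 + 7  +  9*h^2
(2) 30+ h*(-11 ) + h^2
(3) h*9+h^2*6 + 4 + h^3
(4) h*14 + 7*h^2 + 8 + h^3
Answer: 3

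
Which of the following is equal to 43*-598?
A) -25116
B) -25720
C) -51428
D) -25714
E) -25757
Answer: D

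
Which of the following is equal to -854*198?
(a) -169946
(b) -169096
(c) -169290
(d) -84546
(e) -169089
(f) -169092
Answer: f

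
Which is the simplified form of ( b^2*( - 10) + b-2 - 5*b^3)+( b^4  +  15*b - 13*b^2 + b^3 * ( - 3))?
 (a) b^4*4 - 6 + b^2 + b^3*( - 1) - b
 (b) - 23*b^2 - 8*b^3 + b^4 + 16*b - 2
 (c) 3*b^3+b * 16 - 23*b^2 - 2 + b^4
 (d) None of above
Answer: b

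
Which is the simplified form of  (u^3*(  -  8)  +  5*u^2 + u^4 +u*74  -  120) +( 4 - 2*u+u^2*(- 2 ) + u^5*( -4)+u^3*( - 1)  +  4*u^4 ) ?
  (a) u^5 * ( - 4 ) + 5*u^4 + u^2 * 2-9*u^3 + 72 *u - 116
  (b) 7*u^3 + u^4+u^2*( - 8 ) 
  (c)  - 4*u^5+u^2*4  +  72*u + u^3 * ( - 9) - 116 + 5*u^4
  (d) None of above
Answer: d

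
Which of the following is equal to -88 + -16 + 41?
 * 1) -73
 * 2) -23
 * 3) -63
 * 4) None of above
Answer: 3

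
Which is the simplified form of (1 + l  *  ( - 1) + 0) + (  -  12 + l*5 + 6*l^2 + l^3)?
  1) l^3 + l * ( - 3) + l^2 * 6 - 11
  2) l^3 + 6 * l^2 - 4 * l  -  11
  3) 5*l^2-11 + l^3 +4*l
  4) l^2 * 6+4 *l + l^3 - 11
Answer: 4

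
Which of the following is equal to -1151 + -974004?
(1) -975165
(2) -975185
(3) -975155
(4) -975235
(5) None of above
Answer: 3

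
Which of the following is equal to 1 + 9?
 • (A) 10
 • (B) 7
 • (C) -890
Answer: A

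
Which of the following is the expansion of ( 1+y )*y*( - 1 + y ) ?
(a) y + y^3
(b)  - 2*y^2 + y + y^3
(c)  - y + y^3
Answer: c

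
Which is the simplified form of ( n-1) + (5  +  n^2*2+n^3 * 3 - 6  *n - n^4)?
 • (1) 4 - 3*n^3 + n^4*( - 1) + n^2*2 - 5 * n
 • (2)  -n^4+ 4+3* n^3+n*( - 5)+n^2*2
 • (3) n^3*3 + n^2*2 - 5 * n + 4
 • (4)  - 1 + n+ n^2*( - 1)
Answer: 2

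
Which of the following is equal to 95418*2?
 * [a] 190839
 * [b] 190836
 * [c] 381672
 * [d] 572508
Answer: b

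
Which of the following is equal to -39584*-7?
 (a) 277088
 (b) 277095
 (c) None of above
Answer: a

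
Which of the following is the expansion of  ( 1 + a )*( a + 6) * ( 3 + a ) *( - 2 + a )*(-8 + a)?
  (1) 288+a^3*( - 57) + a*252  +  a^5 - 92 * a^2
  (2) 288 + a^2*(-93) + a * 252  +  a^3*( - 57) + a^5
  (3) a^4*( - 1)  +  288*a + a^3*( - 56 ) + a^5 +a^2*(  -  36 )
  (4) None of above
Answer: 1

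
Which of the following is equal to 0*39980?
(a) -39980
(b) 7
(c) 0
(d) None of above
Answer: c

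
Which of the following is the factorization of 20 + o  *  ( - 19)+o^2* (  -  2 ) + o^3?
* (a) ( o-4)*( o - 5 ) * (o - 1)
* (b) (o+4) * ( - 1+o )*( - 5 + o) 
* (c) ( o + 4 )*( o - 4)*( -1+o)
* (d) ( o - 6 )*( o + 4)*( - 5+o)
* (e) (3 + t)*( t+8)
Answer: b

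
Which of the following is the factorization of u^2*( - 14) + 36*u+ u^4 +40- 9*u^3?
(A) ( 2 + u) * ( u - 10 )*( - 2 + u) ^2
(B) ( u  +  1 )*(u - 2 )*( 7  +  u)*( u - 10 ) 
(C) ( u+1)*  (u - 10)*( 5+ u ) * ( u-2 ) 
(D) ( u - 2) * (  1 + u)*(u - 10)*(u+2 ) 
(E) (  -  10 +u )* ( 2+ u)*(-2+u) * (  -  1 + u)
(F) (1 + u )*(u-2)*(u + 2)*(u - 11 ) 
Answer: D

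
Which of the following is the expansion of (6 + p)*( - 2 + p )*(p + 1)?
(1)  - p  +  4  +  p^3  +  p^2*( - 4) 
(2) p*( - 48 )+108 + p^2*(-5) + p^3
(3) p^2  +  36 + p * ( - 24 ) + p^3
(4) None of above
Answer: 4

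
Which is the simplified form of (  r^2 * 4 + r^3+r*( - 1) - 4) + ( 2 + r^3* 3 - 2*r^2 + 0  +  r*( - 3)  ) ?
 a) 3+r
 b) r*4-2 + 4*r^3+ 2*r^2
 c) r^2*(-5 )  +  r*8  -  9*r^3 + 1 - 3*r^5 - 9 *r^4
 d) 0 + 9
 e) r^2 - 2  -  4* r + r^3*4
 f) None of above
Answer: f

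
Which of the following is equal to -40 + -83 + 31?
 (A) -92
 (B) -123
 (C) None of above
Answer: A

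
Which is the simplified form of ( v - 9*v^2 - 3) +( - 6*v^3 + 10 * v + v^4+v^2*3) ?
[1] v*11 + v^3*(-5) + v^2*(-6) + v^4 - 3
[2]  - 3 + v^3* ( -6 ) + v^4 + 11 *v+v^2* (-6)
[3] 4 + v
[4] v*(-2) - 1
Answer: 2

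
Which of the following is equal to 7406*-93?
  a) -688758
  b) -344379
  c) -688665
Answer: a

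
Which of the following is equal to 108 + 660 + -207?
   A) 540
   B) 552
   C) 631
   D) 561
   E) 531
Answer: D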